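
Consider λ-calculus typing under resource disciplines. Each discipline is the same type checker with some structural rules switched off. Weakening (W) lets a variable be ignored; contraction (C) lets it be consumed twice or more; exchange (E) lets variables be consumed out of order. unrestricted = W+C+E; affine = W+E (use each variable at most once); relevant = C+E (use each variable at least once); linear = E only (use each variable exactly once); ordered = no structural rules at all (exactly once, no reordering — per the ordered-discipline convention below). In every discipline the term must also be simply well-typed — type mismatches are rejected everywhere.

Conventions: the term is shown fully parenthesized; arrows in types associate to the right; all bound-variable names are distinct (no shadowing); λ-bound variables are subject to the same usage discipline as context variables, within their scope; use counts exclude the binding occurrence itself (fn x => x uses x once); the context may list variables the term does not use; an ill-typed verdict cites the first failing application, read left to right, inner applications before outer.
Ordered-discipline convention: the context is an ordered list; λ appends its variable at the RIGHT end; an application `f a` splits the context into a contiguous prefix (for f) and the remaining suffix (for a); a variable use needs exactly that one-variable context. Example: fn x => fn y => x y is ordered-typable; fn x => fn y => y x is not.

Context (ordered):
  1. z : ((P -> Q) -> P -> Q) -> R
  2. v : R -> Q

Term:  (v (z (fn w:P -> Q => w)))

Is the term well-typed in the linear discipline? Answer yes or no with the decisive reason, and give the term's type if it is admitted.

yes — each of z, v, w used exactly once; term : Q
usage: z=1; v=1; w (bound)=1
order of uses: v, z, w
typing: the term checks, with type Q
across the five disciplines: ordered ✗ · linear ✓ · affine ✓ · relevant ✓ · unrestricted ✓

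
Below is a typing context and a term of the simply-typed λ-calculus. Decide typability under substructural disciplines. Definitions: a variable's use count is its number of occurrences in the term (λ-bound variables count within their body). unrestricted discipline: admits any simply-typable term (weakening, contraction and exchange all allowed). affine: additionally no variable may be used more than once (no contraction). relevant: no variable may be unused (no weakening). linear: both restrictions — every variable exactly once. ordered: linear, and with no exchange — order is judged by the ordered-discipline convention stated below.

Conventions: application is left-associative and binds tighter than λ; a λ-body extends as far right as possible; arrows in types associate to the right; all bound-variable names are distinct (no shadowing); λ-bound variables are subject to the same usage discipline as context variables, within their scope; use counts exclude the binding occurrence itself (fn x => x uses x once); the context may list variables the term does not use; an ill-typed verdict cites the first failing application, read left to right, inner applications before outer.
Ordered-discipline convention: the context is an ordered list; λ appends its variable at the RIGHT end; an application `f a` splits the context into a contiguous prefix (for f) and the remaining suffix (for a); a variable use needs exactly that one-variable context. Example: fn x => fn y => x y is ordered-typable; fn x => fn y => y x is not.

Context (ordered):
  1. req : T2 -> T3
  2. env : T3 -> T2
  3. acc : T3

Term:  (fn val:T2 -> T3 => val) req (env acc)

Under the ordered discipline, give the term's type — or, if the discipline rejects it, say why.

term : T3
counts: req: 1, env: 1, acc: 1, val (λ-bound): 1
use order (left to right): val, req, env, acc
typing: ✓ — T3
per-discipline verdicts: ordered ✓; linear ✓; affine ✓; relevant ✓; unrestricted ✓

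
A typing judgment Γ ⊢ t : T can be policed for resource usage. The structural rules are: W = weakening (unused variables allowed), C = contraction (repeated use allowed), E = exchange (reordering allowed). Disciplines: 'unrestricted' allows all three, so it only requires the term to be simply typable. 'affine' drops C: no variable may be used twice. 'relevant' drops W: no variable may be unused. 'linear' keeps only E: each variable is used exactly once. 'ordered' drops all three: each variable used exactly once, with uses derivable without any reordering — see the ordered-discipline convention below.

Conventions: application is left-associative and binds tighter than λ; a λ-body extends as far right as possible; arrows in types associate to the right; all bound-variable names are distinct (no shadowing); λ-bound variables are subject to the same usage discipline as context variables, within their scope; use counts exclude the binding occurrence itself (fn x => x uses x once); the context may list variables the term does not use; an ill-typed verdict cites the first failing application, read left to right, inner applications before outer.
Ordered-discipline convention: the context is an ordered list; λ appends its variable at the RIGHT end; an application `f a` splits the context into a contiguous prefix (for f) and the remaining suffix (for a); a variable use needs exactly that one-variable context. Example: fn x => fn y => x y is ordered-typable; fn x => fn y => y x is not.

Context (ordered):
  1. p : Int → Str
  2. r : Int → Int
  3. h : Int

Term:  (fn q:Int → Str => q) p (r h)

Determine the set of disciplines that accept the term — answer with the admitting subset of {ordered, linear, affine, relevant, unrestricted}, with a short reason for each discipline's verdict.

admitting disciplines: ordered, linear, affine, relevant, unrestricted
usage: p ×1, r ×1, h ×1, q (bound) ×1
order of uses: q, p, r, h
typing: the term checks, with type Str
ordered: ✓ — one use each (p, r, h, q); ordered split holds
linear: ✓ — p, r, h, q: one use apiece
affine: ✓ — none of p, r, h, q used more than once
relevant: ✓ — p, r, h, q: all used, weakening unneeded
unrestricted: ✓ — well-typed at Str; no restrictions here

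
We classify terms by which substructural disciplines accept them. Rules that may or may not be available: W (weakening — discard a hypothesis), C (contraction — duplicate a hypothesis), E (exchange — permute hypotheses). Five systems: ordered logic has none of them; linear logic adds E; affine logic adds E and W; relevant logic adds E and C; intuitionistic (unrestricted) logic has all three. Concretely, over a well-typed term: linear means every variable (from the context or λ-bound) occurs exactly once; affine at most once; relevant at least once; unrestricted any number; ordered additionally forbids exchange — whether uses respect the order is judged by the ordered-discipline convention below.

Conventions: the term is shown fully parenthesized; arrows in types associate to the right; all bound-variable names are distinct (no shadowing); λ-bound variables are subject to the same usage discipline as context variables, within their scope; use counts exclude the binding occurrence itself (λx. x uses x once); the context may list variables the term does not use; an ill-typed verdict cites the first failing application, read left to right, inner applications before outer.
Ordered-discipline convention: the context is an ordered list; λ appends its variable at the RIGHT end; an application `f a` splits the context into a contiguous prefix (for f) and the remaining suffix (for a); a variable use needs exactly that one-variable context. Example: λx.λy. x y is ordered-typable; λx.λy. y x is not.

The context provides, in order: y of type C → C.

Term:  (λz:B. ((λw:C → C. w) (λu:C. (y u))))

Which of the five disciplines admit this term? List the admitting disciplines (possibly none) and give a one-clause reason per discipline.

admitted in: affine, unrestricted
counts: y ×1, z [bound] ×0, w [bound] ×1, u [bound] ×1
order of uses: w, y, u
typing: well-typed — term : B → C → C
ordered: ✗ — z left unused
linear: ✗ — z left unused
affine: ✓ — at most one use each (y, z, w, u)
relevant: ✗ — z left unused
unrestricted: ✓ — simply typable at B → C → C; W, C, E all held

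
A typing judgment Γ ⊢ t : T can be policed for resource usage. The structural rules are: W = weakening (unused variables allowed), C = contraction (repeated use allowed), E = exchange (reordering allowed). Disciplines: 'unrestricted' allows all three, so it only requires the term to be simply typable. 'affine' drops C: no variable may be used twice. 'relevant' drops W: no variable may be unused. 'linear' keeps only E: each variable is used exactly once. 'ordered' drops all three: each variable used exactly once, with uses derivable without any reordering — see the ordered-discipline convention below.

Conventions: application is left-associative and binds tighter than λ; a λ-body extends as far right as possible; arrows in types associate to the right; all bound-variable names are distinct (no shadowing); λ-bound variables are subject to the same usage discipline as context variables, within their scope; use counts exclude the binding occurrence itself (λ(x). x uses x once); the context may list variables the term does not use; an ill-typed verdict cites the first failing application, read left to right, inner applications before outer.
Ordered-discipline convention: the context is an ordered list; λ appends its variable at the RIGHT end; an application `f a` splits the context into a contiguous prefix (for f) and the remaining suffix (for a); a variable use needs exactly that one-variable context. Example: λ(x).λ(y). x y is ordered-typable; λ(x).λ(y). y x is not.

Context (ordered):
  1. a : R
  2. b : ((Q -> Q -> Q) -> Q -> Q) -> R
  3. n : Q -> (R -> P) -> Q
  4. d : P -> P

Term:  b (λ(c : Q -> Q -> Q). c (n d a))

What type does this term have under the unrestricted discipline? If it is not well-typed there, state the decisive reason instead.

not well-typed under unrestricted — a type mismatch blocks all five
variable uses: a: 1; b: 1; n: 1; d: 1; c (λ-bound): 1
use order (left to right): b, c, n, d, a
typing: ill-typed: an argument P -> P mismatches the expected Q
per-discipline verdicts: ordered ✗ | linear ✗ | affine ✗ | relevant ✗ | unrestricted ✗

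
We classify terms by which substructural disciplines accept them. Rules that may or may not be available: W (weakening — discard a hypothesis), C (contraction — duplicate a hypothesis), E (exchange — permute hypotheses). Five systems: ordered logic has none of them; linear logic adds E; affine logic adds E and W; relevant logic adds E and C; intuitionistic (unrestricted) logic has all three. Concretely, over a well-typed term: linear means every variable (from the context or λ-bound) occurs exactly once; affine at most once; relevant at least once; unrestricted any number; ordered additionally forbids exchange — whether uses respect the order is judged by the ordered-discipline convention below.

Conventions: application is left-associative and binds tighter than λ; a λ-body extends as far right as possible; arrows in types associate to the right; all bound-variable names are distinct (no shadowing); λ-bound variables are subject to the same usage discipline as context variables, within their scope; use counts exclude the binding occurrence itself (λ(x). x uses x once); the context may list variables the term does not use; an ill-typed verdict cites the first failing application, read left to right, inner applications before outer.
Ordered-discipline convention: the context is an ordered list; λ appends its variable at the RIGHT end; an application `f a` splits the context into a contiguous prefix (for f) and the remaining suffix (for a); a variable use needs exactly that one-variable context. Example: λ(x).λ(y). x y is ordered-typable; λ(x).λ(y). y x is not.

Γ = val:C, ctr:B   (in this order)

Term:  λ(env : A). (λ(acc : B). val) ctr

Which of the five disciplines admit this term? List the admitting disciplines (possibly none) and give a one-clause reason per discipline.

admitting disciplines: affine, unrestricted
use counts: val=1; ctr=1; env (λ-bound)=0; acc (λ-bound)=0
order of uses: val, ctr
typing: well-typed at A → C
ordered ✗ (env, acc left unused)
linear ✗ (env, acc left unused)
affine ✓ (no duplicate uses among val, ctr, env, acc)
relevant ✗ (env, acc left unused)
unrestricted ✓ (typability at A → C is all that's needed)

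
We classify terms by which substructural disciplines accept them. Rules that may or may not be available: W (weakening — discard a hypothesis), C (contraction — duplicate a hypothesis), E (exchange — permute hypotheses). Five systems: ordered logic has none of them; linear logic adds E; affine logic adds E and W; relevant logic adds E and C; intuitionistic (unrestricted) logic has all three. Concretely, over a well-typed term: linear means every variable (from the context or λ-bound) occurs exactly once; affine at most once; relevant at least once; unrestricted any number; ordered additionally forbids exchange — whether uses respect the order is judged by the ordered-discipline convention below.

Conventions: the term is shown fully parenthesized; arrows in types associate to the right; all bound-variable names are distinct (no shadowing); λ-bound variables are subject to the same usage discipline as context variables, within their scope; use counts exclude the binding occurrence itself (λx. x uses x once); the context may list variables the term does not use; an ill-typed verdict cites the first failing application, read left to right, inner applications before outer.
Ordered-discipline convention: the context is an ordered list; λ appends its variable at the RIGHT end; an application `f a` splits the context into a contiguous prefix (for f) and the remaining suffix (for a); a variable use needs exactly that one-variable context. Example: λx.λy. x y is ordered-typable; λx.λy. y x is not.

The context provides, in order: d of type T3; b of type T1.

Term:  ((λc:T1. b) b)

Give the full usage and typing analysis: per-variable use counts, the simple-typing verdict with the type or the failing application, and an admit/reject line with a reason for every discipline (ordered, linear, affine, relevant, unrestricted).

use counts: d ×0, b ×2, c (bound) ×0
order of uses: b, b
typing: the term checks, with type T1
ordered: ✗, b ×2 used more than once (contraction); d, c never used (weakening)
linear: ✗, b ×2 used more than once (contraction); d, c never used (weakening)
affine: ✗, b ×2 used more than once (contraction)
relevant: ✗, d, c never used (weakening)
unrestricted: ✓, typability at T1 is all that's needed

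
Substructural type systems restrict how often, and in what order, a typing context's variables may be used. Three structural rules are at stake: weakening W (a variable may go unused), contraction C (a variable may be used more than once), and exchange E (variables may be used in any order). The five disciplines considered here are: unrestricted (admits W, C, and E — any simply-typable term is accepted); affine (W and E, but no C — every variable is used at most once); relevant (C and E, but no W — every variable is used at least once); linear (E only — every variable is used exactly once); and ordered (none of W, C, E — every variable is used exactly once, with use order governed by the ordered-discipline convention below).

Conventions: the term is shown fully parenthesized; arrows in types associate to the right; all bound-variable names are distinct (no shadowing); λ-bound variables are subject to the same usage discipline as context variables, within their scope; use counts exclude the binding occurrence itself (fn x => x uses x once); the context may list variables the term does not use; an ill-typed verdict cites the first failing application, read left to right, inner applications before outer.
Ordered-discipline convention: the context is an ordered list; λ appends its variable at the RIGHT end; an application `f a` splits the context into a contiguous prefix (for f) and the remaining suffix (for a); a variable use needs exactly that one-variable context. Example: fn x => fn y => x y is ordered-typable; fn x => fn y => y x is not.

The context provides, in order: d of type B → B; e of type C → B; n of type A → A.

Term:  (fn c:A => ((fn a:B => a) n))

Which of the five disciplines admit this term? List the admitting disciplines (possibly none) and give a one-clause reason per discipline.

admitted in: none
variable uses: d: 0, e: 0, n: 1, c [bound]: 0, a [bound]: 1
use order (left to right): a, n
typing: ill-typed: an argument A → A mismatches the expected B
ordered: ✗, the type mismatch rejects it
linear: ✗, not simply typable
affine: ✗, fails simple typing
relevant: ✗, a type mismatch blocks all five
unrestricted: ✗, the type mismatch rejects it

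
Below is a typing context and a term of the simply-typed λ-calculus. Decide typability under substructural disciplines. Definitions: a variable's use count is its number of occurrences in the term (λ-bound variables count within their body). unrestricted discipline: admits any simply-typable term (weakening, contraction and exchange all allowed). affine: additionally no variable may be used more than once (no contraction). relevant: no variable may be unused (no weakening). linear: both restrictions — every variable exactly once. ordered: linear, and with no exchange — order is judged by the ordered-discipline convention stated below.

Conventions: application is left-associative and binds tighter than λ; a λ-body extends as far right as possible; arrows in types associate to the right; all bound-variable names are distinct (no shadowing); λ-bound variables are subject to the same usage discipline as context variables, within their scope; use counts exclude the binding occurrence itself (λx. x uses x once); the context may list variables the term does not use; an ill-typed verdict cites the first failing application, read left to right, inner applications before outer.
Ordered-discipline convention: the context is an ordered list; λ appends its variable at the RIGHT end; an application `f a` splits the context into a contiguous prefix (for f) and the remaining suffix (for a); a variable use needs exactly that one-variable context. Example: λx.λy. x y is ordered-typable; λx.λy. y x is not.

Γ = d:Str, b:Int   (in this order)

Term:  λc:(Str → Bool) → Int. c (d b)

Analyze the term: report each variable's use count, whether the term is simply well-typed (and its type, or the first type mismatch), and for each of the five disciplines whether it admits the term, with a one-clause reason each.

counts: d: 1×; b: 1×; c [bound]: 1×
uses in reading order: c, d, b
typing: ill-typed: non-arrow in function slot: Str
ordered ✗ (not simply typable)
linear ✗ (fails simple typing)
affine ✗ (a type mismatch blocks all five)
relevant ✗ (the type mismatch rejects it)
unrestricted ✗ (not simply typable)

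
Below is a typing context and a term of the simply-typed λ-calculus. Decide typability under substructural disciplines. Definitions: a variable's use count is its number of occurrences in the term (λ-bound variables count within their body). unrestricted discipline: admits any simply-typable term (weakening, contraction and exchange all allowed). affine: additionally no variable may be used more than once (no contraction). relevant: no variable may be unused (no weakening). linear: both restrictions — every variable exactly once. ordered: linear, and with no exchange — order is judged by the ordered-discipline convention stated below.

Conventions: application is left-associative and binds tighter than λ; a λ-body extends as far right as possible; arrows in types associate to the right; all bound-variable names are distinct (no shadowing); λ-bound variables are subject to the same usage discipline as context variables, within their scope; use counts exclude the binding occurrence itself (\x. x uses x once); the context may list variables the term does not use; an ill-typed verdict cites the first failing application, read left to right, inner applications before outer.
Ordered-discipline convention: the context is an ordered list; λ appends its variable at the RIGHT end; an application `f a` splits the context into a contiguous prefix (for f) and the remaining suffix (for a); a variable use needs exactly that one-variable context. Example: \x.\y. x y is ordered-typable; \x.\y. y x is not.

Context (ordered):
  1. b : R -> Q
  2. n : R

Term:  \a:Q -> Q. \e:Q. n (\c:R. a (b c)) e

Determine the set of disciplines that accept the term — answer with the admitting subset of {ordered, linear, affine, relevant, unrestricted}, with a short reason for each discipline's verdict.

admitted in: none
variable uses: b=1, n=1, a (λ-bound)=1, e (λ-bound)=1, c (λ-bound)=1
left-to-right use order: n, a, b, c, e
typing: ill-typed: can't apply a value of type R
ordered: ✗ — not simply typable
linear: ✗ — fails simple typing
affine: ✗ — a type mismatch blocks all five
relevant: ✗ — the type mismatch rejects it
unrestricted: ✗ — not simply typable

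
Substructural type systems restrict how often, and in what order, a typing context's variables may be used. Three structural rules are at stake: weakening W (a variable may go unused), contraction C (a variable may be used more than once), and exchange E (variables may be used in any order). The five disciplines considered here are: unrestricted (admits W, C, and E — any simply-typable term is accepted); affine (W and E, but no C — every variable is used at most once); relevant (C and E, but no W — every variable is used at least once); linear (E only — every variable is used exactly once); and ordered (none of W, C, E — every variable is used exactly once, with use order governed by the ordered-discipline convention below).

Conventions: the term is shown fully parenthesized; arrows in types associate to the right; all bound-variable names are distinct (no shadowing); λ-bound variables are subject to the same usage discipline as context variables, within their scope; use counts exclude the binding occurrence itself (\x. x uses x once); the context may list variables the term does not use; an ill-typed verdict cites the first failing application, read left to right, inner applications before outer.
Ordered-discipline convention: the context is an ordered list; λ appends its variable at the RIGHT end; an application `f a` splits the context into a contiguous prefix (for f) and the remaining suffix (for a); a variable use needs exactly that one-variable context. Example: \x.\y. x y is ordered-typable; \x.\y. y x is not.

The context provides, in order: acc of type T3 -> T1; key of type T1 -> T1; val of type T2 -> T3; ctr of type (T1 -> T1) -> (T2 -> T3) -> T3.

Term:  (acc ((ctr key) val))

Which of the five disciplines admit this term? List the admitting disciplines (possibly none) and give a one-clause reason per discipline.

admitting disciplines: linear, affine, relevant, unrestricted
variable uses: acc=1; key=1; val=1; ctr=1
order of uses: acc, ctr, key, val
typing: the term checks, with type T1
ordered: ✗, needs exchange: uses follow acc, ctr, key, val
linear: ✓, single use per variable (acc, key, val, ctr)
affine: ✓, at most one use each (acc, key, val, ctr)
relevant: ✓, every one of acc, key, val, ctr appears
unrestricted: ✓, well-typed at T1; no restrictions here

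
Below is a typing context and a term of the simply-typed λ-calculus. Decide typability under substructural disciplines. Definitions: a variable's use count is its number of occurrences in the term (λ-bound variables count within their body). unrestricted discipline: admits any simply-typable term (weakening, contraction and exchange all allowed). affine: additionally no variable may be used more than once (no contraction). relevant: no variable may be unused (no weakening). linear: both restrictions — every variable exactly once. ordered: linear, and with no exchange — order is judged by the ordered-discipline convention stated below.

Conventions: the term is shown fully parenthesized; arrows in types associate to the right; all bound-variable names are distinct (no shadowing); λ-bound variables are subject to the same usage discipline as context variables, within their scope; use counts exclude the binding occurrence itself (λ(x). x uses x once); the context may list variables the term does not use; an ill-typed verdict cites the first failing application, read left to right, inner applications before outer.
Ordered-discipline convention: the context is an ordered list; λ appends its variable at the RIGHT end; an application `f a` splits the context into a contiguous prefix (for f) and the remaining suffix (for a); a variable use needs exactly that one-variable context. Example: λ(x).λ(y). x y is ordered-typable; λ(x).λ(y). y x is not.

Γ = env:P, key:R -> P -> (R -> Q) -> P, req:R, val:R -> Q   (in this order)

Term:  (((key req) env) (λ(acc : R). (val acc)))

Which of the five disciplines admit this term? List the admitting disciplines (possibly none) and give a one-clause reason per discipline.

admitted by: linear, affine, relevant, unrestricted
use counts: env ×1; key ×1; req ×1; val ×1; acc (bound) ×1
use order (left to right): key, req, env, val, acc
typing: the term checks, with type P
ordered: ✗, needs exchange: uses follow key, req, env, val, acc
linear: ✓, exactly-once usage across env, key, req, val, acc
affine: ✓, none of env, key, req, val, acc used more than once
relevant: ✓, every one of env, key, req, val, acc appears
unrestricted: ✓, simply typable at P; W, C, E all held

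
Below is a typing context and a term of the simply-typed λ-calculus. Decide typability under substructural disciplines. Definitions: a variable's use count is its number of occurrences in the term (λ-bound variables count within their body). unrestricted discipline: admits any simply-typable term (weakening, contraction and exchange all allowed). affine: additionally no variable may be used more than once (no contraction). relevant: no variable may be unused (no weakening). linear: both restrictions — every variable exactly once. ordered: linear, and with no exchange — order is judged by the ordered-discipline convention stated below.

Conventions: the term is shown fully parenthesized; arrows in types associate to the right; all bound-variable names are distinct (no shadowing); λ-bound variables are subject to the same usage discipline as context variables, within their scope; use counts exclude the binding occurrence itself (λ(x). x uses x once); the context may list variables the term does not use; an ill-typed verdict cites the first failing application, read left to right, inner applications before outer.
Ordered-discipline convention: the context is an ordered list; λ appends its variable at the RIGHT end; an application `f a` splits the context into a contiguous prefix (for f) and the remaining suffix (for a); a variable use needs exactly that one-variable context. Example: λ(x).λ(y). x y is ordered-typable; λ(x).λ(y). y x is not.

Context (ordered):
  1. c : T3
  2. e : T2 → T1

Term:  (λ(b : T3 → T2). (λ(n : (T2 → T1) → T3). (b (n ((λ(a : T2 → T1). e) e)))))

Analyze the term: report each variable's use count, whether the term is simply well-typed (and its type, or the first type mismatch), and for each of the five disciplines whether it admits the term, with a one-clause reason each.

counts: c ×0, e ×2, b (λ-bound) ×1, n (λ-bound) ×1, a (λ-bound) ×0
use order (left to right): b, n, e, e
typing: well-typed — term : (T3 → T2) → ((T2 → T1) → T3) → T2
ordered ✗ (needs contraction — e ×2; c, a never used (weakening))
linear ✗ (needs contraction — e ×2; c, a never used (weakening))
affine ✗ (needs contraction — e ×2)
relevant ✗ (c, a never used (weakening))
unrestricted ✓ (typability at (T3 → T2) → ((T2 → T1) → T3) → T2 is all that's needed)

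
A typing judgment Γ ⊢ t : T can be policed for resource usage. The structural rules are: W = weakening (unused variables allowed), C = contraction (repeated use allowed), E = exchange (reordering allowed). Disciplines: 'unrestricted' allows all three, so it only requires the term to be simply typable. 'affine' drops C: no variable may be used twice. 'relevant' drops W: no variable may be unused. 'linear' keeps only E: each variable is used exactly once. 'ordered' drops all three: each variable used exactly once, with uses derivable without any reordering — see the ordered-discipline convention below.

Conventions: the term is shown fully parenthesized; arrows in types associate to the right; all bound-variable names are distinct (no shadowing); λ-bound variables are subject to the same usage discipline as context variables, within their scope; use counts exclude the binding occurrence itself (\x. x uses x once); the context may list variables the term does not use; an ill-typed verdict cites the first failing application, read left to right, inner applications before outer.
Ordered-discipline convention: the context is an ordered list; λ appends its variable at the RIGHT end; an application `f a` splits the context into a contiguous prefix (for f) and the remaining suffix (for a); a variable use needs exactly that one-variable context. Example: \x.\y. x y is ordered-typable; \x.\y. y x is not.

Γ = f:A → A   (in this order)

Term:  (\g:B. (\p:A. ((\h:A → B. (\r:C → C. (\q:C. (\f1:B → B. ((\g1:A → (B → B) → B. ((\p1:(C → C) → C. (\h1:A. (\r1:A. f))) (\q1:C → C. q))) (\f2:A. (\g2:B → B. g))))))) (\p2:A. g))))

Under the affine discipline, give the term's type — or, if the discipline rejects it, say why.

not well-typed under affine — needs contraction — g ×2
variable uses: f=1; g (λ-bound)=2; p (λ-bound)=0; h (λ-bound)=0; r (λ-bound)=0; q (λ-bound)=1; f1 (λ-bound)=0; g1 (λ-bound)=0; p1 (λ-bound)=0; h1 (λ-bound)=0; r1 (λ-bound)=0; q1 (λ-bound)=0; f2 (λ-bound)=0; g2 (λ-bound)=0; p2 (λ-bound)=0
order of uses: f, q, g, g
typing: well-typed at B → A → (C → C) → C → (B → B) → A → A → A → A
per-discipline verdicts: ordered ✗ · linear ✗ · affine ✗ · relevant ✗ · unrestricted ✓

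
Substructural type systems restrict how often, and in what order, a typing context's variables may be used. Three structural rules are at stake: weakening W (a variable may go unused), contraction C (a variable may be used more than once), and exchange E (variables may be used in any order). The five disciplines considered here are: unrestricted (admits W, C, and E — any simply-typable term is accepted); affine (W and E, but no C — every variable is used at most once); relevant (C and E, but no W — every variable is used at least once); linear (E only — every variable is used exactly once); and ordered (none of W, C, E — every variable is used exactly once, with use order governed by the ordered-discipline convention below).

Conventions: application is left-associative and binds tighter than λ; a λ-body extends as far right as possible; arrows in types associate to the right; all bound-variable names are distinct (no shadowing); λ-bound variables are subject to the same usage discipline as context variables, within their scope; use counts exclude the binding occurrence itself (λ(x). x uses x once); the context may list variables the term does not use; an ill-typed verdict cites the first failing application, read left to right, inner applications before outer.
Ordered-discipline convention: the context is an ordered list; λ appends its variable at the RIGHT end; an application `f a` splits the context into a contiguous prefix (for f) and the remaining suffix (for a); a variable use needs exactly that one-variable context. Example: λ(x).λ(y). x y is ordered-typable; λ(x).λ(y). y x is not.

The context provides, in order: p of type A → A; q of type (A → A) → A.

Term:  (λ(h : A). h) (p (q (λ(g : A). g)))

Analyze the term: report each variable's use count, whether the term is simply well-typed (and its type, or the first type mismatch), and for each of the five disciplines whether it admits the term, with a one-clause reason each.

variable uses: p: 1, q: 1, h (λ-bound): 1, g (λ-bound): 1
uses in reading order: h, p, q, g
typing: well-typed at A
ordered: ✓ — one use each (p, q, h, g); ordered split holds
linear: ✓ — p, q, h, g: one use apiece
affine: ✓ — none of p, q, h, g used more than once
relevant: ✓ — every one of p, q, h, g appears
unrestricted: ✓ — well-typed at A; no restrictions here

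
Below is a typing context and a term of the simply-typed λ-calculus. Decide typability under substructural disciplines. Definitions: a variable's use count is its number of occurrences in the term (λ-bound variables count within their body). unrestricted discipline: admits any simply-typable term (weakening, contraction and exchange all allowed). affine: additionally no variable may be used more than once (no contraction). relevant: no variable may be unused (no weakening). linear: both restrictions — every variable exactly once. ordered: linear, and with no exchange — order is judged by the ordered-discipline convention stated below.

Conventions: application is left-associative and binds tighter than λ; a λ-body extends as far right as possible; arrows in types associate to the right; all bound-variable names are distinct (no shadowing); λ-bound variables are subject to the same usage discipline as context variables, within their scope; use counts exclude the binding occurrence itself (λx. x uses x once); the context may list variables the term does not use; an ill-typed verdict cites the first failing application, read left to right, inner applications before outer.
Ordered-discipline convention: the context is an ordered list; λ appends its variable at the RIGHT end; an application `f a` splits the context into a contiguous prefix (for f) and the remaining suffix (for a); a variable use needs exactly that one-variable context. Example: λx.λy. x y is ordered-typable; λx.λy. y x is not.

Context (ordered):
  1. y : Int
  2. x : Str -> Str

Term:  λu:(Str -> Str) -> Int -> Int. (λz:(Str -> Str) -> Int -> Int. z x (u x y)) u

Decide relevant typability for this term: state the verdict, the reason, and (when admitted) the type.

yes — at least one use each (y, x, u, z); term : ((Str -> Str) -> Int -> Int) -> Int
use counts: y ×1; x ×2; u (λ-bound) ×2; z (λ-bound) ×1
left-to-right use order: z, x, u, x, y, u
typing: well-typed — term : ((Str -> Str) -> Int -> Int) -> Int
per-discipline verdicts: ordered ✗ | linear ✗ | affine ✗ | relevant ✓ | unrestricted ✓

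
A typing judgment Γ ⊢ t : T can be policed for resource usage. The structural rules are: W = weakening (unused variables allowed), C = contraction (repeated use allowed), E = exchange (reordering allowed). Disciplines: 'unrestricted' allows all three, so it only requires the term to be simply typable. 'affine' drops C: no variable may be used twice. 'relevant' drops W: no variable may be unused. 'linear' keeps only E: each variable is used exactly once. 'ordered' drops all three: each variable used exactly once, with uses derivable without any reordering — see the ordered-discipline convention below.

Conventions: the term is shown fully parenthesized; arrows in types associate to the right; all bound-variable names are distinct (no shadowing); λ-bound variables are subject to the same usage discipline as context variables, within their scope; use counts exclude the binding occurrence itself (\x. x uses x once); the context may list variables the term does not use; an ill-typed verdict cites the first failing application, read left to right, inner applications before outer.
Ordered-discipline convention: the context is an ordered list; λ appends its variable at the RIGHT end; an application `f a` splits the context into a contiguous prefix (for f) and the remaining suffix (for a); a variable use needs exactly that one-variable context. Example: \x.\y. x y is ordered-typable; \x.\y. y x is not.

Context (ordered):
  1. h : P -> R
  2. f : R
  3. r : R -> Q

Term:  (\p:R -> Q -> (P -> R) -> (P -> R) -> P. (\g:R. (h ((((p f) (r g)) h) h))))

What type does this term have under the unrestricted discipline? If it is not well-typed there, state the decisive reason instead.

term : (R -> Q -> (P -> R) -> (P -> R) -> P) -> R -> R
usage: h: 3, f: 1, r: 1, p (bound): 1, g (bound): 1
left-to-right use order: h, p, f, r, g, h, h
typing: well-typed — term : (R -> Q -> (P -> R) -> (P -> R) -> P) -> R -> R
all disciplines: ordered ✗ | linear ✗ | affine ✗ | relevant ✓ | unrestricted ✓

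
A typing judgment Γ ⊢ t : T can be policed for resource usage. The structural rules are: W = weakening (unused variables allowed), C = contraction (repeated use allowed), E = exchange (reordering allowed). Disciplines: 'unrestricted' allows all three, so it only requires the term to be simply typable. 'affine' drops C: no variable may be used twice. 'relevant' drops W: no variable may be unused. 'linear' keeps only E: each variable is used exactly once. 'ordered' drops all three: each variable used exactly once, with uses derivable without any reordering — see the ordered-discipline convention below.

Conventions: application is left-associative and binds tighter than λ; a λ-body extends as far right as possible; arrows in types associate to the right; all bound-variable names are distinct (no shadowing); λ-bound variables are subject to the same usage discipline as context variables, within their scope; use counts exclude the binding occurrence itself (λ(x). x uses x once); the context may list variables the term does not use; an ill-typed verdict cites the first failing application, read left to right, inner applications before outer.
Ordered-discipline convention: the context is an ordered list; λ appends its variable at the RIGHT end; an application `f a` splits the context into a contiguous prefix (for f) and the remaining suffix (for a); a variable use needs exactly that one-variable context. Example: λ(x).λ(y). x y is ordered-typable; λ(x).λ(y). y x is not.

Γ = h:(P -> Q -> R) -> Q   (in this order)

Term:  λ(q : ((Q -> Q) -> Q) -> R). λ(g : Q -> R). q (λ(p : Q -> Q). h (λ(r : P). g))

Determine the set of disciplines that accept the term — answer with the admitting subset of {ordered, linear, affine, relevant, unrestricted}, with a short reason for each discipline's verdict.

accepted by: affine, unrestricted
counts: h=1; q [bound]=1; g [bound]=1; p [bound]=0; r [bound]=0
left-to-right use order: q, h, g
typing: well-typed at (((Q -> Q) -> Q) -> R) -> (Q -> R) -> R
ordered: ✗, p, r left unused
linear: ✗, p, r left unused
affine: ✓, h, q, g, p, r: no repeats, contraction unneeded
relevant: ✗, p, r left unused
unrestricted: ✓, typability at (((Q -> Q) -> Q) -> R) -> (Q -> R) -> R is all that's needed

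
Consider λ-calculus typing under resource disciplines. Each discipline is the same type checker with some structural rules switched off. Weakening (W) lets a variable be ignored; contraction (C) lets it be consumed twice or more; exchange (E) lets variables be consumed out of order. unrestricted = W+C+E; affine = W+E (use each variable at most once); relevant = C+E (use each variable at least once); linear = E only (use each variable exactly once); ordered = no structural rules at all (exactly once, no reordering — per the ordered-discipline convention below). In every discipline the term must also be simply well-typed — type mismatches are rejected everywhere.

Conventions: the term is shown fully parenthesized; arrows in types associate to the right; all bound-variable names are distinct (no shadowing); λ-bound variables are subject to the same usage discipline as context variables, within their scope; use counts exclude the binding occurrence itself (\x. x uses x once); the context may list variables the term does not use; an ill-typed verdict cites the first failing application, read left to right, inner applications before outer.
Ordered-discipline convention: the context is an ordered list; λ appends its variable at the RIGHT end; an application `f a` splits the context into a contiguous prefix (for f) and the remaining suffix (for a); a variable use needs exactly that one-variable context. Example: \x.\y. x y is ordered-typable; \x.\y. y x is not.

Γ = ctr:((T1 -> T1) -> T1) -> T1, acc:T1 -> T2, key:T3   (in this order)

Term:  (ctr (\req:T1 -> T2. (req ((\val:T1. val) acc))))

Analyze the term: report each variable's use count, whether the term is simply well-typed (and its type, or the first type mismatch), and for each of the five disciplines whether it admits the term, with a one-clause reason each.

usage: ctr: 1, acc: 1, key: 0, req (bound): 1, val (bound): 1
uses in reading order: ctr, req, val, acc
typing: ill-typed: a function awaiting T1 gets T1 -> T2
ordered: ✗, not simply typable
linear: ✗, fails simple typing
affine: ✗, a type mismatch blocks all five
relevant: ✗, the type mismatch rejects it
unrestricted: ✗, not simply typable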